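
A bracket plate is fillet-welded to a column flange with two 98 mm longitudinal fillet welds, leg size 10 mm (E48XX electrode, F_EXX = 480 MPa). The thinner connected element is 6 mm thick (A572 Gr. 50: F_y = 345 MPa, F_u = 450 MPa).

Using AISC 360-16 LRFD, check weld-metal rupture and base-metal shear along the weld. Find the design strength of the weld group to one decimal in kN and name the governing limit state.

238.1 kN (base-metal shear governs)

Weld metal: throat = 0.707×10 = 7.07 mm, L = 2×98 = 196 mm. φR_n = 0.75 × 0.6 × 480 × 7.07 × 196 = 299.3 kN.
Base metal shear (6 mm plate): yield φR_n = 1.0×0.6×345×6×196 = 243.4 kN; rupture φR_n = 0.75×0.6×450×6×196 = 238.1 kN; take 238.1 kN (rupture).
Governing: min(299.3, 238.1) = 238.1 kN → base-metal shear.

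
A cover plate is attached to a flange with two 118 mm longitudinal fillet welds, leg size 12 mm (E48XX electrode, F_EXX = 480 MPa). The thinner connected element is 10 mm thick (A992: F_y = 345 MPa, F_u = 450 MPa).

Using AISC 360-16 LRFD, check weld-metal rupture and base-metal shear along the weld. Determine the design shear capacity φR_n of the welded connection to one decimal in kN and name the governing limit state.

432.5 kN (weld metal governs)

Weld metal: throat = 0.707×12 = 8.484 mm, L = 2×118 = 236 mm. φR_n = 0.75 × 0.6 × 480 × 8.484 × 236 = 432.5 kN.
Base metal shear (10 mm plate): yield φR_n = 1.0×0.6×345×10×236 = 488.5 kN; rupture φR_n = 0.75×0.6×450×10×236 = 477.9 kN; take 477.9 kN (rupture).
Governing: min(432.5, 477.9) = 432.5 kN → weld metal.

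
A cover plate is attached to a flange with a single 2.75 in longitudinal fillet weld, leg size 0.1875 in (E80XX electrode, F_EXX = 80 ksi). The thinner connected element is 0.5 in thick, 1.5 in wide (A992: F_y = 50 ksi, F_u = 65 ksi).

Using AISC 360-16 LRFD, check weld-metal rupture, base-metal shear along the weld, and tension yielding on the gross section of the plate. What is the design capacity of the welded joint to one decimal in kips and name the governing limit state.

13.1 kips (weld metal governs)

Weld metal: throat = 0.707×0.1875 = 0.13256 in, L = 2.75 in. φR_n = 0.75 × 0.6 × 80 × 0.13256 × 2.75 = 13.1 kips.
Base metal shear (0.5 in plate): yield φR_n = 1.0×0.6×50×0.5×2.75 = 41.3 kips; rupture φR_n = 0.75×0.6×65×0.5×2.75 = 40.2 kips; take 40.2 kips (rupture).
Tension yield (gross): A_g = 1.5×0.5 = 0.75 in². φR_n = 0.90 × 50 × 0.75 = 33.8 kips.
Governing: min(13.1, 40.2, 33.8) = 13.1 kips → weld metal.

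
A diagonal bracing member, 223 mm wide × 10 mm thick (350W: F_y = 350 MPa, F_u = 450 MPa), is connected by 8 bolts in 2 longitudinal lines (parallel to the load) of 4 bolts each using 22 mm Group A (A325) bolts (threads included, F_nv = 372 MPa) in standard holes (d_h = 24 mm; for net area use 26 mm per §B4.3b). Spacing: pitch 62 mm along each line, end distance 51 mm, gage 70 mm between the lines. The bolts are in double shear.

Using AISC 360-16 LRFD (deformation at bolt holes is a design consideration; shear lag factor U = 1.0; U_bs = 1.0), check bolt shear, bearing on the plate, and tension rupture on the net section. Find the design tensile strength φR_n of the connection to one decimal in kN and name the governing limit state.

577.1 kN (net-section rupture governs)

Bolt shear: A_b = π(22)²/4 = 380.13 mm². φR_n = 0.75 × 372 × 380.13 × 8 × 2 = 1696.9 kN.
Bearing (10 mm plate, F_u = 450 MPa): end bolts L_c = 51 − 24/2 = 39, R_n = min(1.2×39×10×450, 2.4×22×10×450) = 210.6 kN/bolt; interior L_c = 62 − 24 = 38, R_n = 205.2 kN/bolt. φR_n = 0.75 × (2×210.6 + 6×205.2) = 1239.3 kN.
Tension rupture (net): A_n = (223 − 2×26)×10 = 1710 mm² (U = 1.0, A_e = A_n). φR_n = 0.75 × 450 × 1710 = 577.1 kN.
Governing: min(1696.9, 1239.3, 577.1) = 577.1 kN → net-section rupture.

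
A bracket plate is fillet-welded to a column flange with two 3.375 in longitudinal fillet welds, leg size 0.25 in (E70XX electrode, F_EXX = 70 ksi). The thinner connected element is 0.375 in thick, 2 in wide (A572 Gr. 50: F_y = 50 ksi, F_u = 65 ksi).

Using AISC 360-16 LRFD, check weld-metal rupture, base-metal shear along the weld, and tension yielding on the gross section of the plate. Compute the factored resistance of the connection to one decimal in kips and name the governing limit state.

Weld metal: throat = 0.707×0.25 = 0.17675 in, L = 2×3.375 = 6.75 in. φR_n = 0.75 × 0.6 × 70 × 0.17675 × 6.75 = 37.6 kips.
Base metal shear (0.375 in plate): yield φR_n = 1.0×0.6×50×0.375×6.75 = 75.9 kips; rupture φR_n = 0.75×0.6×65×0.375×6.75 = 74.0 kips; take 74.0 kips (rupture).
Tension yield (gross): A_g = 2×0.375 = 0.75 in². φR_n = 0.90 × 50 × 0.75 = 33.8 kips.
Governing: min(37.6, 74.0, 33.8) = 33.8 kips → gross-section yield.

33.8 kips (gross-section yield governs)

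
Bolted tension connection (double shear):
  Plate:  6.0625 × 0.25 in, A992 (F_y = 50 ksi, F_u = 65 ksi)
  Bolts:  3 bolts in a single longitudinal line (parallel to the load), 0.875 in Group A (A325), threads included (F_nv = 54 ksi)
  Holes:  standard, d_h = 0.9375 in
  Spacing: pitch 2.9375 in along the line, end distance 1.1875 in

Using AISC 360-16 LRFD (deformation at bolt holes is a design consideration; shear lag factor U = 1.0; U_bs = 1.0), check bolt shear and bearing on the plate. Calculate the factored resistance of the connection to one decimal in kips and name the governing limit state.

61.7 kips (bearing governs)

Bolt shear: A_b = π(0.875)²/4 = 0.60132 in². φR_n = 0.75 × 54 × 0.60132 × 3 × 2 = 146.1 kips.
Bearing (0.25 in plate, F_u = 65 ksi): end bolts L_c = 1.1875 − 0.9375/2 = 0.71875, R_n = min(1.2×0.71875×0.25×65, 2.4×0.875×0.25×65) = 14.016 kips/bolt; interior L_c = 2.9375 − 0.9375 = 2, R_n = 34.125 kips/bolt. φR_n = 0.75 × (1×14.016 + 2×34.125) = 61.7 kips.
Governing: min(146.1, 61.7) = 61.7 kips → bearing.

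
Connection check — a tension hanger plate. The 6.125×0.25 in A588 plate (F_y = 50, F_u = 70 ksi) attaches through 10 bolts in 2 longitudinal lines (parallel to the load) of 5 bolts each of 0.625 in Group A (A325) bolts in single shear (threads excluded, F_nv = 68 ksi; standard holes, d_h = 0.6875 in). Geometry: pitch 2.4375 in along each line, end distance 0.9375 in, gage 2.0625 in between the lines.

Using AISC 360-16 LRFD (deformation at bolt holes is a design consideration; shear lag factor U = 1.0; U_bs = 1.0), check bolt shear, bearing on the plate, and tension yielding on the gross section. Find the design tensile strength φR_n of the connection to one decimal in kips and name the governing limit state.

Bolt shear: A_b = π(0.625)²/4 = 0.3068 in². φR_n = 0.75 × 68 × 0.3068 × 10 × 1 = 156.5 kips.
Bearing (0.25 in plate, F_u = 70 ksi): end bolts L_c = 0.9375 − 0.6875/2 = 0.59375, R_n = min(1.2×0.59375×0.25×70, 2.4×0.625×0.25×70) = 12.469 kips/bolt; interior L_c = 2.4375 − 0.6875 = 1.75, R_n = 26.25 kips/bolt. φR_n = 0.75 × (2×12.469 + 8×26.25) = 176.2 kips.
Tension yield (gross): A_g = 6.125×0.25 = 1.5313 in². φR_n = 0.90 × 50 × 1.5313 = 68.9 kips.
Governing: min(156.5, 176.2, 68.9) = 68.9 kips → gross-section yield.

68.9 kips (gross-section yield governs)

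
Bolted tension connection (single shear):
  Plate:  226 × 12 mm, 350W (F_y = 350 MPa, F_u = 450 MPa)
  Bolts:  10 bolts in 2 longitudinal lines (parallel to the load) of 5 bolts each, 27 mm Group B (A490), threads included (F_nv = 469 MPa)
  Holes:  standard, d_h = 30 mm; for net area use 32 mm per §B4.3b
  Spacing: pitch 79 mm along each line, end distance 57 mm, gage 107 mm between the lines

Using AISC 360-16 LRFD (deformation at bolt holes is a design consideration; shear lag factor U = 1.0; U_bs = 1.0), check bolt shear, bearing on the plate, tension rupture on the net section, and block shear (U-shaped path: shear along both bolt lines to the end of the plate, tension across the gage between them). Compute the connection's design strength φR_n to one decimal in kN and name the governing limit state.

Bolt shear: A_b = π(27)²/4 = 572.56 mm². φR_n = 0.75 × 469 × 572.56 × 10 × 1 = 2014.0 kN.
Bearing (12 mm plate, F_u = 450 MPa): end bolts L_c = 57 − 30/2 = 42, R_n = min(1.2×42×12×450, 2.4×27×12×450) = 272.16 kN/bolt; interior L_c = 79 − 30 = 49, R_n = 317.52 kN/bolt. φR_n = 0.75 × (2×272.16 + 8×317.52) = 2313.4 kN.
Tension rupture (net): A_n = (226 − 2×32)×12 = 1944 mm² (U = 1.0, A_e = A_n). φR_n = 0.75 × 450 × 1944 = 656.1 kN.
Block shear: shear path 2×[57+4×79] = 2×373 mm, A_gv = 8952, A_nv = 2×(373 − 4.5×32)×12 = 5496 mm²; tension across gage: (107 − 1×32)×12 = 900 mm². R_n = min(0.6×450×5496, 0.6×350×8952) + 1.0×450×900 = min(1483.9, 1879.9) + 405 = 1888.9 kN. φR_n = 0.75 × 1888.9 = 1416.7 kN.
Governing: min(2014.0, 2313.4, 656.1, 1416.7) = 656.1 kN → net-section rupture.

656.1 kN (net-section rupture governs)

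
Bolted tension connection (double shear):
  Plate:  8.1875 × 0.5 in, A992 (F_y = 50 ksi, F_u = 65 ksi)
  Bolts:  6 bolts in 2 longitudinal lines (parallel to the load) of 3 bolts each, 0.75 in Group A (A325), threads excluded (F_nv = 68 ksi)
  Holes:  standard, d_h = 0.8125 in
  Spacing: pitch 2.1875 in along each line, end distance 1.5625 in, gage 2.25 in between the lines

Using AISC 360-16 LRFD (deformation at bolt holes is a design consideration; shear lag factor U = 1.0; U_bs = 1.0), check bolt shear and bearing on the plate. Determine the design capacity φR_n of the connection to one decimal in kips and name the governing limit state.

228.5 kips (bearing governs)

Bolt shear: A_b = π(0.75)²/4 = 0.44179 in². φR_n = 0.75 × 68 × 0.44179 × 6 × 2 = 270.4 kips.
Bearing (0.5 in plate, F_u = 65 ksi): end bolts L_c = 1.5625 − 0.8125/2 = 1.15625, R_n = min(1.2×1.15625×0.5×65, 2.4×0.75×0.5×65) = 45.094 kips/bolt; interior L_c = 2.1875 − 0.8125 = 1.375, R_n = 53.625 kips/bolt. φR_n = 0.75 × (2×45.094 + 4×53.625) = 228.5 kips.
Governing: min(270.4, 228.5) = 228.5 kips → bearing.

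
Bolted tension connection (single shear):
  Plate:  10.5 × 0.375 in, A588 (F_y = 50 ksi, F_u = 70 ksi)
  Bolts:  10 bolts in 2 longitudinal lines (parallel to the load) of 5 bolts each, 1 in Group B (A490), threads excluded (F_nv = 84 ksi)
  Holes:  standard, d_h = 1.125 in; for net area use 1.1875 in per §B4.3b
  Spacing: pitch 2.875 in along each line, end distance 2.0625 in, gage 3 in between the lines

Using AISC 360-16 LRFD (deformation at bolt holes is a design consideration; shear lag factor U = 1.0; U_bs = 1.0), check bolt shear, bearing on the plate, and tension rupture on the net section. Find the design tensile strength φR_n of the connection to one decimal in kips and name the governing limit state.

Bolt shear: A_b = π(1)²/4 = 0.7854 in². φR_n = 0.75 × 84 × 0.7854 × 10 × 1 = 494.8 kips.
Bearing (0.375 in plate, F_u = 70 ksi): end bolts L_c = 2.0625 − 1.125/2 = 1.5, R_n = min(1.2×1.5×0.375×70, 2.4×1×0.375×70) = 47.25 kips/bolt; interior L_c = 2.875 − 1.125 = 1.75, R_n = 55.125 kips/bolt. φR_n = 0.75 × (2×47.25 + 8×55.125) = 401.6 kips.
Tension rupture (net): A_n = (10.5 − 2×1.1875)×0.375 = 3.0469 in² (U = 1.0, A_e = A_n). φR_n = 0.75 × 70 × 3.0469 = 160.0 kips.
Governing: min(494.8, 401.6, 160.0) = 160.0 kips → net-section rupture.

160.0 kips (net-section rupture governs)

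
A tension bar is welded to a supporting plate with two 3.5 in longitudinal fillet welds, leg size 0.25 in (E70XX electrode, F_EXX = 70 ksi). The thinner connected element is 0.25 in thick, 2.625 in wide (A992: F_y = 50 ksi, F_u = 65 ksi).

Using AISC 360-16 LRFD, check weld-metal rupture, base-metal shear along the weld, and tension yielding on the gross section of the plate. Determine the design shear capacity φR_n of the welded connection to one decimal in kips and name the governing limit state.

Weld metal: throat = 0.707×0.25 = 0.17675 in, L = 2×3.5 = 7 in. φR_n = 0.75 × 0.6 × 70 × 0.17675 × 7 = 39.0 kips.
Base metal shear (0.25 in plate): yield φR_n = 1.0×0.6×50×0.25×7 = 52.5 kips; rupture φR_n = 0.75×0.6×65×0.25×7 = 51.2 kips; take 51.2 kips (rupture).
Tension yield (gross): A_g = 2.625×0.25 = 0.65625 in². φR_n = 0.90 × 50 × 0.65625 = 29.5 kips.
Governing: min(39.0, 51.2, 29.5) = 29.5 kips → gross-section yield.

29.5 kips (gross-section yield governs)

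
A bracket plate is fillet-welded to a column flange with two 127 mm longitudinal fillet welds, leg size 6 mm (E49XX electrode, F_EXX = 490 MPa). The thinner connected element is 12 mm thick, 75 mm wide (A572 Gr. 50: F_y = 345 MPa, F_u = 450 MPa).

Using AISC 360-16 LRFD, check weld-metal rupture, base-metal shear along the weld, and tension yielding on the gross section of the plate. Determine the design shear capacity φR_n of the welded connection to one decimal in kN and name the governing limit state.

237.6 kN (weld metal governs)

Weld metal: throat = 0.707×6 = 4.242 mm, L = 2×127 = 254 mm. φR_n = 0.75 × 0.6 × 490 × 4.242 × 254 = 237.6 kN.
Base metal shear (12 mm plate): yield φR_n = 1.0×0.6×345×12×254 = 630.9 kN; rupture φR_n = 0.75×0.6×450×12×254 = 617.2 kN; take 617.2 kN (rupture).
Tension yield (gross): A_g = 75×12 = 900 mm². φR_n = 0.90 × 345 × 900 = 279.5 kN.
Governing: min(237.6, 617.2, 279.5) = 237.6 kN → weld metal.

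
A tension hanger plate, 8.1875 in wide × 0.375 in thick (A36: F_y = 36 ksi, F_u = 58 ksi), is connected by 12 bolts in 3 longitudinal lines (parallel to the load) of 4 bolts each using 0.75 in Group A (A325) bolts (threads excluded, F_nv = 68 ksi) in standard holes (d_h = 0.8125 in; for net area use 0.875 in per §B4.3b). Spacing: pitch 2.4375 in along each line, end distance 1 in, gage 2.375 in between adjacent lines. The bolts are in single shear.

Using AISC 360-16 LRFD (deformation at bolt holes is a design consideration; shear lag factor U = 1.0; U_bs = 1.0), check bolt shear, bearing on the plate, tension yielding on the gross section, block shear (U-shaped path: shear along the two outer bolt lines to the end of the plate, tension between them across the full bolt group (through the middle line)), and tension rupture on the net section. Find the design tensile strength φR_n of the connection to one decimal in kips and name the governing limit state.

Bolt shear: A_b = π(0.75)²/4 = 0.44179 in². φR_n = 0.75 × 68 × 0.44179 × 12 × 1 = 270.4 kips.
Bearing (0.375 in plate, F_u = 58 ksi): end bolts L_c = 1 − 0.8125/2 = 0.59375, R_n = min(1.2×0.59375×0.375×58, 2.4×0.75×0.375×58) = 15.497 kips/bolt; interior L_c = 2.4375 − 0.8125 = 1.625, R_n = 39.15 kips/bolt. φR_n = 0.75 × (3×15.497 + 9×39.15) = 299.1 kips.
Tension yield (gross): A_g = 8.1875×0.375 = 3.0703 in². φR_n = 0.90 × 36 × 3.0703 = 99.5 kips.
Block shear: shear path 2×[1+3×2.4375] = 2×8.3125 in, A_gv = 6.2344, A_nv = 2×(8.3125 − 3.5×0.875)×0.375 = 3.9375 in²; tension across gage: (4.75 − 2×0.875)×0.375 = 1.125 in². R_n = min(0.6×58×3.9375, 0.6×36×6.2344) + 1.0×58×1.125 = min(137.03, 134.66) + 65.25 = 199.91 kips. φR_n = 0.75 × 199.91 = 149.9 kips.
Tension rupture (net): A_n = (8.1875 − 3×0.875)×0.375 = 2.0859 in² (U = 1.0, A_e = A_n). φR_n = 0.75 × 58 × 2.0859 = 90.7 kips.
Governing: min(270.4, 299.1, 99.5, 149.9, 90.7) = 90.7 kips → net-section rupture.

90.7 kips (net-section rupture governs)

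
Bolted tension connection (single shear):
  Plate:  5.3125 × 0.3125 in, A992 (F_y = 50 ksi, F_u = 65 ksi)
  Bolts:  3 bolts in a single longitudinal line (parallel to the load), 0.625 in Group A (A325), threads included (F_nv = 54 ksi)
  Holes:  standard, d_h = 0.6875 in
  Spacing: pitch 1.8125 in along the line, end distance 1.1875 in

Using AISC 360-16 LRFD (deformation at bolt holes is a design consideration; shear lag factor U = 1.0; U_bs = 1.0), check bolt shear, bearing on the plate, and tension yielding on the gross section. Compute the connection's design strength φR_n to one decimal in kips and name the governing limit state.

Bolt shear: A_b = π(0.625)²/4 = 0.3068 in². φR_n = 0.75 × 54 × 0.3068 × 3 × 1 = 37.3 kips.
Bearing (0.3125 in plate, F_u = 65 ksi): end bolts L_c = 1.1875 − 0.6875/2 = 0.84375, R_n = min(1.2×0.84375×0.3125×65, 2.4×0.625×0.3125×65) = 20.566 kips/bolt; interior L_c = 1.8125 − 0.6875 = 1.125, R_n = 27.422 kips/bolt. φR_n = 0.75 × (1×20.566 + 2×27.422) = 56.6 kips.
Tension yield (gross): A_g = 5.3125×0.3125 = 1.6602 in². φR_n = 0.90 × 50 × 1.6602 = 74.7 kips.
Governing: min(37.3, 56.6, 74.7) = 37.3 kips → bolt shear.

37.3 kips (bolt shear governs)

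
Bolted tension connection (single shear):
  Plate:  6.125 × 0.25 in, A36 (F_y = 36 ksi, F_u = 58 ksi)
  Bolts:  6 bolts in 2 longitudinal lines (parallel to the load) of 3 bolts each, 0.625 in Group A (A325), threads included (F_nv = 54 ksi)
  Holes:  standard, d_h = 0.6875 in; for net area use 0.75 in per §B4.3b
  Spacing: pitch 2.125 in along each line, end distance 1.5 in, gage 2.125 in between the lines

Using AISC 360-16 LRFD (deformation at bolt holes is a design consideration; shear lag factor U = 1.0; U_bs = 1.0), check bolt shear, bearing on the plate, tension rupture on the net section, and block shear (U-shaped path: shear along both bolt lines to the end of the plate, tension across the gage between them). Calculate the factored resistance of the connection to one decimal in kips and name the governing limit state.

50.3 kips (net-section rupture governs)

Bolt shear: A_b = π(0.625)²/4 = 0.3068 in². φR_n = 0.75 × 54 × 0.3068 × 6 × 1 = 74.6 kips.
Bearing (0.25 in plate, F_u = 58 ksi): end bolts L_c = 1.5 − 0.6875/2 = 1.15625, R_n = min(1.2×1.15625×0.25×58, 2.4×0.625×0.25×58) = 20.119 kips/bolt; interior L_c = 2.125 − 0.6875 = 1.4375, R_n = 21.75 kips/bolt. φR_n = 0.75 × (2×20.119 + 4×21.75) = 95.4 kips.
Tension rupture (net): A_n = (6.125 − 2×0.75)×0.25 = 1.1563 in² (U = 1.0, A_e = A_n). φR_n = 0.75 × 58 × 1.1563 = 50.3 kips.
Block shear: shear path 2×[1.5+2×2.125] = 2×5.75 in, A_gv = 2.875, A_nv = 2×(5.75 − 2.5×0.75)×0.25 = 1.9375 in²; tension across gage: (2.125 − 1×0.75)×0.25 = 0.34375 in². R_n = min(0.6×58×1.9375, 0.6×36×2.875) + 1.0×58×0.34375 = min(67.425, 62.1) + 19.938 = 82.038 kips. φR_n = 0.75 × 82.038 = 61.5 kips.
Governing: min(74.6, 95.4, 50.3, 61.5) = 50.3 kips → net-section rupture.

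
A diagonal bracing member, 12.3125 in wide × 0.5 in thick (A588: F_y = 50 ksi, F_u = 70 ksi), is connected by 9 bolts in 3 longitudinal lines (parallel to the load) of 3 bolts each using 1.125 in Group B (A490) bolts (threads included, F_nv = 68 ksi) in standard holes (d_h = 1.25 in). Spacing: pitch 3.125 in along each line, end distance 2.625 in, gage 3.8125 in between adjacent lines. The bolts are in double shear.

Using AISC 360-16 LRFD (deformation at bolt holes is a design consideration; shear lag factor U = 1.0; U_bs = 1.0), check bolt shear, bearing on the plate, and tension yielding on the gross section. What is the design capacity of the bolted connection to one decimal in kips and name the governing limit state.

277.0 kips (gross-section yield governs)

Bolt shear: A_b = π(1.125)²/4 = 0.99402 in². φR_n = 0.75 × 68 × 0.99402 × 9 × 2 = 912.5 kips.
Bearing (0.5 in plate, F_u = 70 ksi): end bolts L_c = 2.625 − 1.25/2 = 2, R_n = min(1.2×2×0.5×70, 2.4×1.125×0.5×70) = 84 kips/bolt; interior L_c = 3.125 − 1.25 = 1.875, R_n = 78.75 kips/bolt. φR_n = 0.75 × (3×84 + 6×78.75) = 543.4 kips.
Tension yield (gross): A_g = 12.3125×0.5 = 6.1563 in². φR_n = 0.90 × 50 × 6.1563 = 277.0 kips.
Governing: min(912.5, 543.4, 277.0) = 277.0 kips → gross-section yield.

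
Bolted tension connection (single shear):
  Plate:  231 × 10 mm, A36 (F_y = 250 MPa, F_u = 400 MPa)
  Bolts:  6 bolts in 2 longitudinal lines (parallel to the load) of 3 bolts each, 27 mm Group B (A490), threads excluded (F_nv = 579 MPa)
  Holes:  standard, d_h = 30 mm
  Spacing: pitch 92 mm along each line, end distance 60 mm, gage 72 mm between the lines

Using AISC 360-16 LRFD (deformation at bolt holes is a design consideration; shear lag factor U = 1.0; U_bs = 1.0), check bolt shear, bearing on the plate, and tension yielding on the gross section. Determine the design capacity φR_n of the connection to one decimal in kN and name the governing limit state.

Bolt shear: A_b = π(27)²/4 = 572.56 mm². φR_n = 0.75 × 579 × 572.56 × 6 × 1 = 1491.8 kN.
Bearing (10 mm plate, F_u = 400 MPa): end bolts L_c = 60 − 30/2 = 45, R_n = min(1.2×45×10×400, 2.4×27×10×400) = 216 kN/bolt; interior L_c = 92 − 30 = 62, R_n = 259.2 kN/bolt. φR_n = 0.75 × (2×216 + 4×259.2) = 1101.6 kN.
Tension yield (gross): A_g = 231×10 = 2310 mm². φR_n = 0.90 × 250 × 2310 = 519.8 kN.
Governing: min(1491.8, 1101.6, 519.8) = 519.8 kN → gross-section yield.

519.8 kN (gross-section yield governs)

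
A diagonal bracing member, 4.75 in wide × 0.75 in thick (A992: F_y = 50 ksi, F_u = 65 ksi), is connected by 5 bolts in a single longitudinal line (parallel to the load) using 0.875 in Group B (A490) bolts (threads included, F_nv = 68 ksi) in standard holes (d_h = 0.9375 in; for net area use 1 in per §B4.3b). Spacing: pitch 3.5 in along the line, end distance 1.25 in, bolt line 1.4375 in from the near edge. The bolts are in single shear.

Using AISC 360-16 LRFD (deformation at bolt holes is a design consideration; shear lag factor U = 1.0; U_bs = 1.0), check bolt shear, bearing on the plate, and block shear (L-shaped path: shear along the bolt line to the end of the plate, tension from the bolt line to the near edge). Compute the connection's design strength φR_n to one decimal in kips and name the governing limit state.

Bolt shear: A_b = π(0.875)²/4 = 0.60132 in². φR_n = 0.75 × 68 × 0.60132 × 5 × 1 = 153.3 kips.
Bearing (0.75 in plate, F_u = 65 ksi): end bolts L_c = 1.25 − 0.9375/2 = 0.78125, R_n = min(1.2×0.78125×0.75×65, 2.4×0.875×0.75×65) = 45.703 kips/bolt; interior L_c = 3.5 − 0.9375 = 2.5625, R_n = 102.38 kips/bolt. φR_n = 0.75 × (1×45.703 + 4×102.38) = 341.4 kips.
Block shear: shear path 1×[1.25+4×3.5] = 1×15.25 in, A_gv = 11.438, A_nv = 1×(15.25 − 4.5×1)×0.75 = 8.0625 in²; tension to near edge: (1.4375 − 0.5×1)×0.75 = 0.70313 in². R_n = min(0.6×65×8.0625, 0.6×50×11.438) + 1.0×65×0.70313 = min(314.44, 343.14) + 45.703 = 360.14 kips. φR_n = 0.75 × 360.14 = 270.1 kips.
Governing: min(153.3, 341.4, 270.1) = 153.3 kips → bolt shear.

153.3 kips (bolt shear governs)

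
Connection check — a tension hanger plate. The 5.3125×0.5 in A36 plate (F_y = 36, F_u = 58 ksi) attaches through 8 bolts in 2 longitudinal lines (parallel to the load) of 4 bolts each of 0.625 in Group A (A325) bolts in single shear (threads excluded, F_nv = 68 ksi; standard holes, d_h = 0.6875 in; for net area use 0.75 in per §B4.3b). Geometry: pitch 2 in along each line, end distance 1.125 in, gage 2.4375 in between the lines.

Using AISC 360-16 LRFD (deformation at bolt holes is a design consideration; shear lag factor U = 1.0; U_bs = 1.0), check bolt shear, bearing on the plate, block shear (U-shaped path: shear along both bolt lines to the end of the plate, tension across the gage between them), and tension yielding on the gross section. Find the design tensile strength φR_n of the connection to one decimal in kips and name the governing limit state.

86.1 kips (gross-section yield governs)

Bolt shear: A_b = π(0.625)²/4 = 0.3068 in². φR_n = 0.75 × 68 × 0.3068 × 8 × 1 = 125.2 kips.
Bearing (0.5 in plate, F_u = 58 ksi): end bolts L_c = 1.125 − 0.6875/2 = 0.78125, R_n = min(1.2×0.78125×0.5×58, 2.4×0.625×0.5×58) = 27.188 kips/bolt; interior L_c = 2 − 0.6875 = 1.3125, R_n = 43.5 kips/bolt. φR_n = 0.75 × (2×27.188 + 6×43.5) = 236.5 kips.
Block shear: shear path 2×[1.125+3×2] = 2×7.125 in, A_gv = 7.125, A_nv = 2×(7.125 − 3.5×0.75)×0.5 = 4.5 in²; tension across gage: (2.4375 − 1×0.75)×0.5 = 0.84375 in². R_n = min(0.6×58×4.5, 0.6×36×7.125) + 1.0×58×0.84375 = min(156.6, 153.9) + 48.938 = 202.84 kips. φR_n = 0.75 × 202.84 = 152.1 kips.
Tension yield (gross): A_g = 5.3125×0.5 = 2.6563 in². φR_n = 0.90 × 36 × 2.6563 = 86.1 kips.
Governing: min(125.2, 236.5, 152.1, 86.1) = 86.1 kips → gross-section yield.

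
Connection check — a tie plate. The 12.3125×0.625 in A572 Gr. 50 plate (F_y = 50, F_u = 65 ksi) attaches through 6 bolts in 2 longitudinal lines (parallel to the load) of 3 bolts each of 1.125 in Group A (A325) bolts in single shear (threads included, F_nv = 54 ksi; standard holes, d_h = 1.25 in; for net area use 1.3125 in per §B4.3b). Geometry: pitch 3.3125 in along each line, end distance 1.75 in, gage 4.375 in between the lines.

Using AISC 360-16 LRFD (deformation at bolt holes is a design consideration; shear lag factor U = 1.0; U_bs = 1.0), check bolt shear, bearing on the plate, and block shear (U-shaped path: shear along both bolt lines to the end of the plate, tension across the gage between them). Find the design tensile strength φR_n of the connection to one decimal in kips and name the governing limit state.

241.5 kips (bolt shear governs)

Bolt shear: A_b = π(1.125)²/4 = 0.99402 in². φR_n = 0.75 × 54 × 0.99402 × 6 × 1 = 241.5 kips.
Bearing (0.625 in plate, F_u = 65 ksi): end bolts L_c = 1.75 − 1.25/2 = 1.125, R_n = min(1.2×1.125×0.625×65, 2.4×1.125×0.625×65) = 54.844 kips/bolt; interior L_c = 3.3125 − 1.25 = 2.0625, R_n = 100.55 kips/bolt. φR_n = 0.75 × (2×54.844 + 4×100.55) = 383.9 kips.
Block shear: shear path 2×[1.75+2×3.3125] = 2×8.375 in, A_gv = 10.469, A_nv = 2×(8.375 − 2.5×1.3125)×0.625 = 6.3672 in²; tension across gage: (4.375 − 1×1.3125)×0.625 = 1.9141 in². R_n = min(0.6×65×6.3672, 0.6×50×10.469) + 1.0×65×1.9141 = min(248.32, 314.07) + 124.42 = 372.74 kips. φR_n = 0.75 × 372.74 = 279.6 kips.
Governing: min(241.5, 383.9, 279.6) = 241.5 kips → bolt shear.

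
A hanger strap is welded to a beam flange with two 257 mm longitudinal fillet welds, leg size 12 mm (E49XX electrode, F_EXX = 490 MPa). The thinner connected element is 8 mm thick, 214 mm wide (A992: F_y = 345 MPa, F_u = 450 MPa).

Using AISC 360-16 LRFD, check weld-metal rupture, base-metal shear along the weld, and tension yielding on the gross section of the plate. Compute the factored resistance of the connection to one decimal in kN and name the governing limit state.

531.6 kN (gross-section yield governs)

Weld metal: throat = 0.707×12 = 8.484 mm, L = 2×257 = 514 mm. φR_n = 0.75 × 0.6 × 490 × 8.484 × 514 = 961.6 kN.
Base metal shear (8 mm plate): yield φR_n = 1.0×0.6×345×8×514 = 851.2 kN; rupture φR_n = 0.75×0.6×450×8×514 = 832.7 kN; take 832.7 kN (rupture).
Tension yield (gross): A_g = 214×8 = 1712 mm². φR_n = 0.90 × 345 × 1712 = 531.6 kN.
Governing: min(961.6, 832.7, 531.6) = 531.6 kN → gross-section yield.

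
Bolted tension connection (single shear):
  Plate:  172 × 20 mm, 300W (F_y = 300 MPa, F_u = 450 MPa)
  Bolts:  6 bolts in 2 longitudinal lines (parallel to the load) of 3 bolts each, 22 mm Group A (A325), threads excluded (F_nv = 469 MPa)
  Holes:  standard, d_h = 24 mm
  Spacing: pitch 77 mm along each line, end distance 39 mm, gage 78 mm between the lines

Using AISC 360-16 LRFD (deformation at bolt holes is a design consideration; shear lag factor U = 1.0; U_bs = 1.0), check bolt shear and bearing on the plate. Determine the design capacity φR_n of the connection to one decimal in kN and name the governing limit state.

802.3 kN (bolt shear governs)

Bolt shear: A_b = π(22)²/4 = 380.13 mm². φR_n = 0.75 × 469 × 380.13 × 6 × 1 = 802.3 kN.
Bearing (20 mm plate, F_u = 450 MPa): end bolts L_c = 39 − 24/2 = 27, R_n = min(1.2×27×20×450, 2.4×22×20×450) = 291.6 kN/bolt; interior L_c = 77 − 24 = 53, R_n = 475.2 kN/bolt. φR_n = 0.75 × (2×291.6 + 4×475.2) = 1863.0 kN.
Governing: min(802.3, 1863.0) = 802.3 kN → bolt shear.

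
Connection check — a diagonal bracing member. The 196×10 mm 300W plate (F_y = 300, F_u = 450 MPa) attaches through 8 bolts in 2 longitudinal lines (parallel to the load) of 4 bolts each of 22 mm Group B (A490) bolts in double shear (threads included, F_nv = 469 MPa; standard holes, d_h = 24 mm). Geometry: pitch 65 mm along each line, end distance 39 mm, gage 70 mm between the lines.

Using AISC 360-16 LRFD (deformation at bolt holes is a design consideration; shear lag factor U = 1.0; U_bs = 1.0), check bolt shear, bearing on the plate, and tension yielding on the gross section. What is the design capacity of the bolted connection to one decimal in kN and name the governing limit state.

529.2 kN (gross-section yield governs)

Bolt shear: A_b = π(22)²/4 = 380.13 mm². φR_n = 0.75 × 469 × 380.13 × 8 × 2 = 2139.4 kN.
Bearing (10 mm plate, F_u = 450 MPa): end bolts L_c = 39 − 24/2 = 27, R_n = min(1.2×27×10×450, 2.4×22×10×450) = 145.8 kN/bolt; interior L_c = 65 − 24 = 41, R_n = 221.4 kN/bolt. φR_n = 0.75 × (2×145.8 + 6×221.4) = 1215.0 kN.
Tension yield (gross): A_g = 196×10 = 1960 mm². φR_n = 0.90 × 300 × 1960 = 529.2 kN.
Governing: min(2139.4, 1215.0, 529.2) = 529.2 kN → gross-section yield.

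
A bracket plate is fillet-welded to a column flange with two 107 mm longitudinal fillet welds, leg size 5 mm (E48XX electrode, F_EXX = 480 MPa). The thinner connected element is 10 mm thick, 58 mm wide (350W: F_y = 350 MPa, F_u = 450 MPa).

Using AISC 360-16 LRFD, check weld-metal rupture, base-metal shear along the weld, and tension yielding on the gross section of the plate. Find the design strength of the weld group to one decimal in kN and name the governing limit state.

163.4 kN (weld metal governs)

Weld metal: throat = 0.707×5 = 3.535 mm, L = 2×107 = 214 mm. φR_n = 0.75 × 0.6 × 480 × 3.535 × 214 = 163.4 kN.
Base metal shear (10 mm plate): yield φR_n = 1.0×0.6×350×10×214 = 449.4 kN; rupture φR_n = 0.75×0.6×450×10×214 = 433.4 kN; take 433.4 kN (rupture).
Tension yield (gross): A_g = 58×10 = 580 mm². φR_n = 0.90 × 350 × 580 = 182.7 kN.
Governing: min(163.4, 433.4, 182.7) = 163.4 kN → weld metal.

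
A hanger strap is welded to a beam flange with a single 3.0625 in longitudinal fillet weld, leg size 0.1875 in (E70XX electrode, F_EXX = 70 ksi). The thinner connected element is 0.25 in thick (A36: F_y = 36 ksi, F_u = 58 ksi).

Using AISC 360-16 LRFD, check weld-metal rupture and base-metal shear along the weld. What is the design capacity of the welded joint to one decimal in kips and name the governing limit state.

12.8 kips (weld metal governs)

Weld metal: throat = 0.707×0.1875 = 0.13256 in, L = 3.0625 in. φR_n = 0.75 × 0.6 × 70 × 0.13256 × 3.0625 = 12.8 kips.
Base metal shear (0.25 in plate): yield φR_n = 1.0×0.6×36×0.25×3.0625 = 16.5 kips; rupture φR_n = 0.75×0.6×58×0.25×3.0625 = 20.0 kips; take 16.5 kips (yield).
Governing: min(12.8, 16.5) = 12.8 kips → weld metal.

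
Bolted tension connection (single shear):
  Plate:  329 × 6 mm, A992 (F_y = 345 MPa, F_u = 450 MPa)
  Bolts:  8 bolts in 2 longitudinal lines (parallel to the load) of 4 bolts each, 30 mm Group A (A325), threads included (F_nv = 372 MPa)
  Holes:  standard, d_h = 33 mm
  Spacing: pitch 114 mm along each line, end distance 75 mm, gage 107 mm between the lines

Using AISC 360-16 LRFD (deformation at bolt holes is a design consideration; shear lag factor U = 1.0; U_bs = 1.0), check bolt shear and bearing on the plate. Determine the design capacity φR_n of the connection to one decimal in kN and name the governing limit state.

1159.1 kN (bearing governs)

Bolt shear: A_b = π(30)²/4 = 706.86 mm². φR_n = 0.75 × 372 × 706.86 × 8 × 1 = 1577.7 kN.
Bearing (6 mm plate, F_u = 450 MPa): end bolts L_c = 75 − 33/2 = 58.5, R_n = min(1.2×58.5×6×450, 2.4×30×6×450) = 189.54 kN/bolt; interior L_c = 114 − 33 = 81, R_n = 194.4 kN/bolt. φR_n = 0.75 × (2×189.54 + 6×194.4) = 1159.1 kN.
Governing: min(1577.7, 1159.1) = 1159.1 kN → bearing.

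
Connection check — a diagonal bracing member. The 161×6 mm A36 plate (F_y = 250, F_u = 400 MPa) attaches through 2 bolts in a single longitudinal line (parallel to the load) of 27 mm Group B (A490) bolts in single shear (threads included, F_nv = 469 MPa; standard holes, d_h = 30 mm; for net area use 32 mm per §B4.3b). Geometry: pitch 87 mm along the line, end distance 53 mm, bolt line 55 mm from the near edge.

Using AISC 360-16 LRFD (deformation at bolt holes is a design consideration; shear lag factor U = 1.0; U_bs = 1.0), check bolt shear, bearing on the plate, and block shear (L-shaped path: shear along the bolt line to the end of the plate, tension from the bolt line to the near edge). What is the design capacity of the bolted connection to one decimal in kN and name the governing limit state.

164.7 kN (block shear governs)

Bolt shear: A_b = π(27)²/4 = 572.56 mm². φR_n = 0.75 × 469 × 572.56 × 2 × 1 = 402.8 kN.
Bearing (6 mm plate, F_u = 400 MPa): end bolts L_c = 53 − 30/2 = 38, R_n = min(1.2×38×6×400, 2.4×27×6×400) = 109.44 kN/bolt; interior L_c = 87 − 30 = 57, R_n = 155.52 kN/bolt. φR_n = 0.75 × (1×109.44 + 1×155.52) = 198.7 kN.
Block shear: shear path 1×[53+1×87] = 1×140 mm, A_gv = 840, A_nv = 1×(140 − 1.5×32)×6 = 552 mm²; tension to near edge: (55 − 0.5×32)×6 = 234 mm². R_n = min(0.6×400×552, 0.6×250×840) + 1.0×400×234 = min(132.48, 126) + 93.6 = 219.6 kN. φR_n = 0.75 × 219.6 = 164.7 kN.
Governing: min(402.8, 198.7, 164.7) = 164.7 kN → block shear.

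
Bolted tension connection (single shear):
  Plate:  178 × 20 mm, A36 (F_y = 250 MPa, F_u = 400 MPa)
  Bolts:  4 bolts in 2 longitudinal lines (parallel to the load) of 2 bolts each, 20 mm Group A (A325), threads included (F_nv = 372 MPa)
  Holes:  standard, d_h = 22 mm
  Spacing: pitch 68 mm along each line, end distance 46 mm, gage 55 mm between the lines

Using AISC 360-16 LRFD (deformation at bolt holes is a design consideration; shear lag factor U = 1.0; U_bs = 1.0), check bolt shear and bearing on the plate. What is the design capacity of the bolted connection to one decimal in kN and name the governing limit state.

Bolt shear: A_b = π(20)²/4 = 314.16 mm². φR_n = 0.75 × 372 × 314.16 × 4 × 1 = 350.6 kN.
Bearing (20 mm plate, F_u = 400 MPa): end bolts L_c = 46 − 22/2 = 35, R_n = min(1.2×35×20×400, 2.4×20×20×400) = 336 kN/bolt; interior L_c = 68 − 22 = 46, R_n = 384 kN/bolt. φR_n = 0.75 × (2×336 + 2×384) = 1080.0 kN.
Governing: min(350.6, 1080.0) = 350.6 kN → bolt shear.

350.6 kN (bolt shear governs)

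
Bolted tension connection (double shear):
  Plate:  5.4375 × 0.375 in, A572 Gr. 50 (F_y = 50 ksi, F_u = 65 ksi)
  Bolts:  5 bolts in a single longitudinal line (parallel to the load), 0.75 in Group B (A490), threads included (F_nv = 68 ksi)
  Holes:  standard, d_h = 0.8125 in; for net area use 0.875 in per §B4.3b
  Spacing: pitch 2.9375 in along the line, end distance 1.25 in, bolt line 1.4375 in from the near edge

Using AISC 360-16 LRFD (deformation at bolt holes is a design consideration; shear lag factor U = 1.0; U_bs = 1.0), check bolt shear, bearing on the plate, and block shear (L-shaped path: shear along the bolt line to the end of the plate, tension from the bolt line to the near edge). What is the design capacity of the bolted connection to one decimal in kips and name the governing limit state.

Bolt shear: A_b = π(0.75)²/4 = 0.44179 in². φR_n = 0.75 × 68 × 0.44179 × 5 × 2 = 225.3 kips.
Bearing (0.375 in plate, F_u = 65 ksi): end bolts L_c = 1.25 − 0.8125/2 = 0.84375, R_n = min(1.2×0.84375×0.375×65, 2.4×0.75×0.375×65) = 24.68 kips/bolt; interior L_c = 2.9375 − 0.8125 = 2.125, R_n = 43.875 kips/bolt. φR_n = 0.75 × (1×24.68 + 4×43.875) = 150.1 kips.
Block shear: shear path 1×[1.25+4×2.9375] = 1×13 in, A_gv = 4.875, A_nv = 1×(13 − 4.5×0.875)×0.375 = 3.3984 in²; tension to near edge: (1.4375 − 0.5×0.875)×0.375 = 0.375 in². R_n = min(0.6×65×3.3984, 0.6×50×4.875) + 1.0×65×0.375 = min(132.54, 146.25) + 24.375 = 156.92 kips. φR_n = 0.75 × 156.92 = 117.7 kips.
Governing: min(225.3, 150.1, 117.7) = 117.7 kips → block shear.

117.7 kips (block shear governs)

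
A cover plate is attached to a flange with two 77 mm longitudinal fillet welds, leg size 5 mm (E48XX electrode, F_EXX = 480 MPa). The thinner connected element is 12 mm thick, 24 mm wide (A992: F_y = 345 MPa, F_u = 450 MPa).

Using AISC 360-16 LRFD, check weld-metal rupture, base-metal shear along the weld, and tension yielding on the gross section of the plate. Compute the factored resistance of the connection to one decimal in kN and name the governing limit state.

Weld metal: throat = 0.707×5 = 3.535 mm, L = 2×77 = 154 mm. φR_n = 0.75 × 0.6 × 480 × 3.535 × 154 = 117.6 kN.
Base metal shear (12 mm plate): yield φR_n = 1.0×0.6×345×12×154 = 382.5 kN; rupture φR_n = 0.75×0.6×450×12×154 = 374.2 kN; take 374.2 kN (rupture).
Tension yield (gross): A_g = 24×12 = 288 mm². φR_n = 0.90 × 345 × 288 = 89.4 kN.
Governing: min(117.6, 374.2, 89.4) = 89.4 kN → gross-section yield.

89.4 kN (gross-section yield governs)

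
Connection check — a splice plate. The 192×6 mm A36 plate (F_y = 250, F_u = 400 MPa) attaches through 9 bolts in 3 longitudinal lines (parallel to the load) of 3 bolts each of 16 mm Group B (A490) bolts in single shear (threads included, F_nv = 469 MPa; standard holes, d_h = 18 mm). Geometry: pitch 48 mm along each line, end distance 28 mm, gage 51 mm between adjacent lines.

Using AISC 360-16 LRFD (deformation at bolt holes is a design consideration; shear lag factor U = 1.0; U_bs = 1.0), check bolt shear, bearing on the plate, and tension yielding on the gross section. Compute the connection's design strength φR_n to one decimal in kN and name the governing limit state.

259.2 kN (gross-section yield governs)

Bolt shear: A_b = π(16)²/4 = 201.06 mm². φR_n = 0.75 × 469 × 201.06 × 9 × 1 = 636.5 kN.
Bearing (6 mm plate, F_u = 400 MPa): end bolts L_c = 28 − 18/2 = 19, R_n = min(1.2×19×6×400, 2.4×16×6×400) = 54.72 kN/bolt; interior L_c = 48 − 18 = 30, R_n = 86.4 kN/bolt. φR_n = 0.75 × (3×54.72 + 6×86.4) = 511.9 kN.
Tension yield (gross): A_g = 192×6 = 1152 mm². φR_n = 0.90 × 250 × 1152 = 259.2 kN.
Governing: min(636.5, 511.9, 259.2) = 259.2 kN → gross-section yield.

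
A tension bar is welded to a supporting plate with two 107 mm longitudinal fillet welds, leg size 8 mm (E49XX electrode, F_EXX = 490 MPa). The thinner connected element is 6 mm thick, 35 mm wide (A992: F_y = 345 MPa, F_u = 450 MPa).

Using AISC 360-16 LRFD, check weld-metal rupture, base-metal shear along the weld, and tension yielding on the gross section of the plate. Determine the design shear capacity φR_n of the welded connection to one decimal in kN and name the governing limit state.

65.2 kN (gross-section yield governs)

Weld metal: throat = 0.707×8 = 5.656 mm, L = 2×107 = 214 mm. φR_n = 0.75 × 0.6 × 490 × 5.656 × 214 = 266.9 kN.
Base metal shear (6 mm plate): yield φR_n = 1.0×0.6×345×6×214 = 265.8 kN; rupture φR_n = 0.75×0.6×450×6×214 = 260.0 kN; take 260.0 kN (rupture).
Tension yield (gross): A_g = 35×6 = 210 mm². φR_n = 0.90 × 345 × 210 = 65.2 kN.
Governing: min(266.9, 260.0, 65.2) = 65.2 kN → gross-section yield.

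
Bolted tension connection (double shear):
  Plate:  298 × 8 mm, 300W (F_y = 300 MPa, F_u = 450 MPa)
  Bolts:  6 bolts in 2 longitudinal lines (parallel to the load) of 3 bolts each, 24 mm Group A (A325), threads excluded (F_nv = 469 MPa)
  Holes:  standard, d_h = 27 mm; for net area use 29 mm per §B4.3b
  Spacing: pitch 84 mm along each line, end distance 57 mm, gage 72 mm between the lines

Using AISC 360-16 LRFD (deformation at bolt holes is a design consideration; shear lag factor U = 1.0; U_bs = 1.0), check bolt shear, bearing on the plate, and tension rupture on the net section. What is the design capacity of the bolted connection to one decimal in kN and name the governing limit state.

Bolt shear: A_b = π(24)²/4 = 452.39 mm². φR_n = 0.75 × 469 × 452.39 × 6 × 2 = 1909.5 kN.
Bearing (8 mm plate, F_u = 450 MPa): end bolts L_c = 57 − 27/2 = 43.5, R_n = min(1.2×43.5×8×450, 2.4×24×8×450) = 187.92 kN/bolt; interior L_c = 84 − 27 = 57, R_n = 207.36 kN/bolt. φR_n = 0.75 × (2×187.92 + 4×207.36) = 904.0 kN.
Tension rupture (net): A_n = (298 − 2×29)×8 = 1920 mm² (U = 1.0, A_e = A_n). φR_n = 0.75 × 450 × 1920 = 648.0 kN.
Governing: min(1909.5, 904.0, 648.0) = 648.0 kN → net-section rupture.

648.0 kN (net-section rupture governs)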